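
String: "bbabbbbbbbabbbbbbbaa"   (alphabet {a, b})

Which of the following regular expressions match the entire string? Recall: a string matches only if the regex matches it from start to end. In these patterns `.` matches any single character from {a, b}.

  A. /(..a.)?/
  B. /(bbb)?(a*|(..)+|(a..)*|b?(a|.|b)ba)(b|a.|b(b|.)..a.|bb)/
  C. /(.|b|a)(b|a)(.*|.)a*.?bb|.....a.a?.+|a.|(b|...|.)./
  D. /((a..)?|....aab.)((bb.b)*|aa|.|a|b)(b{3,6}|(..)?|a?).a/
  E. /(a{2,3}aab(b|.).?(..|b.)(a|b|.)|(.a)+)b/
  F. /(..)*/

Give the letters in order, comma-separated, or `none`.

B, D, F

A → no match
B → match
C → no match
D → match
E → no match — must end with "b"
F → match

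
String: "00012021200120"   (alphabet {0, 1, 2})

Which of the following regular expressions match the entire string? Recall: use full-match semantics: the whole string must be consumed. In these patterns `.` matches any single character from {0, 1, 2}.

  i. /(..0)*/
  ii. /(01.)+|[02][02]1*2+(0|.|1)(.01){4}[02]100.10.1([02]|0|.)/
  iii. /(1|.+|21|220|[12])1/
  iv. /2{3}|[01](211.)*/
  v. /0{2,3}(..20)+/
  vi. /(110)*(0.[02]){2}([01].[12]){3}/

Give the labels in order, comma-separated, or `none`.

i → no match
ii → no match
iii → no match — must end with "1"
iv → no match
v → match
vi → no match

v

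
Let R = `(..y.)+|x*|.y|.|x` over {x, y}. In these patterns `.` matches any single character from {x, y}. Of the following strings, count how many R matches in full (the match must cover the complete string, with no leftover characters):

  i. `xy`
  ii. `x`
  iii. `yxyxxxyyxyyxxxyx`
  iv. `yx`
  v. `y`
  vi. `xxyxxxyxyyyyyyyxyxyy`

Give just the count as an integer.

5

i → match
ii → match
iii → match
iv → no match
v → match
vi → match
Total matched: 5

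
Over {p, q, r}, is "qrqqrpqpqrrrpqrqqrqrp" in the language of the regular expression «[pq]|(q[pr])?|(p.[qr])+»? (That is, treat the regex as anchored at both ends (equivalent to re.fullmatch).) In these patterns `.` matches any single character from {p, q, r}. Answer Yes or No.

No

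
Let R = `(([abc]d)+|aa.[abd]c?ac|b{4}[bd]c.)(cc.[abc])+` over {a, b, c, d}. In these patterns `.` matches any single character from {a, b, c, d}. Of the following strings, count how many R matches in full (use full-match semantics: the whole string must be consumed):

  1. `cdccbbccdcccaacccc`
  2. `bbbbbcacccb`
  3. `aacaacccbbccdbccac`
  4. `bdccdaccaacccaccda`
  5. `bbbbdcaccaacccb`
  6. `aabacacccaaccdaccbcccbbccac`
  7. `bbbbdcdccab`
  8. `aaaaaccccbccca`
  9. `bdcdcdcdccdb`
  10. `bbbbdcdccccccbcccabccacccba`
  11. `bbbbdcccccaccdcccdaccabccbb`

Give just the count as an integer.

11

1 → match
2 → match
3 → match
4 → match
5 → match
6 → match
7 → match
8 → match
9 → match
10 → match
11 → match
Total matched: 11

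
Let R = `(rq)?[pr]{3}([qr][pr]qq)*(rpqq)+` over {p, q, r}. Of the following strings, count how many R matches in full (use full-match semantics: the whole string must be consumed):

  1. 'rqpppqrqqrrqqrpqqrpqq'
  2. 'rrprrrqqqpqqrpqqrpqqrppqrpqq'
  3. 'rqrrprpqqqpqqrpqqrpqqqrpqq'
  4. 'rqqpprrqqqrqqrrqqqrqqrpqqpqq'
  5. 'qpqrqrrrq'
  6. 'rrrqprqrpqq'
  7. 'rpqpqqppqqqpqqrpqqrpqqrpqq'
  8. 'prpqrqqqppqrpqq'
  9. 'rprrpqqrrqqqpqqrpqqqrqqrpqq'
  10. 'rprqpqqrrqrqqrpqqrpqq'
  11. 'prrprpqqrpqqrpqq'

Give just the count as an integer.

2

1 → match
2 → no match
3 → no match
4 → no match — must end with 'rpqq'
5 → no match — must end with 'rpqq'
6 → no match
7 → no match
8 → no match
9 → match
10 → no match
11 → no match
Total matched: 2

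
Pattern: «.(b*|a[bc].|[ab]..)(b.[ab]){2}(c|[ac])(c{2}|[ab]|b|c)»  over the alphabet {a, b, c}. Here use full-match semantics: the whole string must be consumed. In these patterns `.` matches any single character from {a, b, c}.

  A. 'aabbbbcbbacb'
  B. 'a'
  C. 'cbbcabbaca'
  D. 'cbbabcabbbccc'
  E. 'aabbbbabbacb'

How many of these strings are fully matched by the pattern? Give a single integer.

A. 'aabbbbcbbacb' → no match
B. 'a' → no match
C. 'cbbcabbaca' → match
D → match
E. 'aabbbbabbacb' → match
Total matched: 3

3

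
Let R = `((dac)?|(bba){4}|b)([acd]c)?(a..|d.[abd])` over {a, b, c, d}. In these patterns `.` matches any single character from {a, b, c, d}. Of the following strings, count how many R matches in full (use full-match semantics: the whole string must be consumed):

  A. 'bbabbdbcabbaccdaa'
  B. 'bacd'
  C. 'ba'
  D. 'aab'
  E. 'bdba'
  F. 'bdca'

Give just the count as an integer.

A → no match
B → match
C → no match
D → match
E → match
F → match
Total matched: 4

4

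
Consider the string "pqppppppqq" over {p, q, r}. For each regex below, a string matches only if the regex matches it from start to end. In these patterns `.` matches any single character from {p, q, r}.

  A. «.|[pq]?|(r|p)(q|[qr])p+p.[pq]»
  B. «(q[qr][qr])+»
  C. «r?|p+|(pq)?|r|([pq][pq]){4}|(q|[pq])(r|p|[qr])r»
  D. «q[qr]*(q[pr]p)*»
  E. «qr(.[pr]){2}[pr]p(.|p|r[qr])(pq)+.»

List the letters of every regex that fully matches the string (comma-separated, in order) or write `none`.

A → match
B → no match — must start with "q"
C → no match
D → no match — must start with "q"
E → no match — must start with "qr"

A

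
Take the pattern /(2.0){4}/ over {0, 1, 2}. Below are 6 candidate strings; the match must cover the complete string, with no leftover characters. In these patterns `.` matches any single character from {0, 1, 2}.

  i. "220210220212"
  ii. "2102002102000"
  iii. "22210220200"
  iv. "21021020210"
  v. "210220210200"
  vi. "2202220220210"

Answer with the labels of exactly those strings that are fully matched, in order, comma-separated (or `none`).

v

i → no match — must end with "0"
ii → no match
iii → no match
iv → no match
v → match
vi → no match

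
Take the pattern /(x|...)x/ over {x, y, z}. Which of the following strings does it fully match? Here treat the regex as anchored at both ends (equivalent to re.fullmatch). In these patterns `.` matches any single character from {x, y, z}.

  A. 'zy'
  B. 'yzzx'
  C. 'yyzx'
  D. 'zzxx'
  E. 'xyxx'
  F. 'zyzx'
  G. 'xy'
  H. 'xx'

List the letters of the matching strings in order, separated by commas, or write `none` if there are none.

A. 'zy' → no match — must end with 'x'
B. 'yzzx' → match
C. 'yyzx' → match
D. 'zzxx' → match
E. 'xyxx' → match
F. 'zyzx' → match
G. 'xy' → no match — must end with 'x'
H. 'xx' → match

B, C, D, E, F, H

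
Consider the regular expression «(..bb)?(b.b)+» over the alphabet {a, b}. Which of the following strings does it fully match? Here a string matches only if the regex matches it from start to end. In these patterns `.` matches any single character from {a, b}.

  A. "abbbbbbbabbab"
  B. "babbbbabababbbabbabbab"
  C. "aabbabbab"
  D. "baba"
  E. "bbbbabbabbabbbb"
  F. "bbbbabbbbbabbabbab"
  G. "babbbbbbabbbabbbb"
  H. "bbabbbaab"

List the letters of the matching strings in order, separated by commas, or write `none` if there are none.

A, E, F

A → match
B → no match
C. "aabbabbab" → no match
D. "baba" → no match — must end with "b"
E → match
F → match
G → no match
H. "bbabbbaab" → no match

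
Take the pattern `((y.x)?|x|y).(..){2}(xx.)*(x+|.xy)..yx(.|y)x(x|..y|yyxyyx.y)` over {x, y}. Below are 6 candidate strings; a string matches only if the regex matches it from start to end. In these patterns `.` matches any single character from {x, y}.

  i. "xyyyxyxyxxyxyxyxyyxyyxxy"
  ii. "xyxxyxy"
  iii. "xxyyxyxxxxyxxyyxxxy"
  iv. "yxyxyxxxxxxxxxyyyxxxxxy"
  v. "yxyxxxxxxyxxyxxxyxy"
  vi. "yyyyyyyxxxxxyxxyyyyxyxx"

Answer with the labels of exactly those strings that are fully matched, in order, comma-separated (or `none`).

i → no match
ii. "xyxxyxy" → no match
iii → no match
iv → match
v → no match
vi → no match

iv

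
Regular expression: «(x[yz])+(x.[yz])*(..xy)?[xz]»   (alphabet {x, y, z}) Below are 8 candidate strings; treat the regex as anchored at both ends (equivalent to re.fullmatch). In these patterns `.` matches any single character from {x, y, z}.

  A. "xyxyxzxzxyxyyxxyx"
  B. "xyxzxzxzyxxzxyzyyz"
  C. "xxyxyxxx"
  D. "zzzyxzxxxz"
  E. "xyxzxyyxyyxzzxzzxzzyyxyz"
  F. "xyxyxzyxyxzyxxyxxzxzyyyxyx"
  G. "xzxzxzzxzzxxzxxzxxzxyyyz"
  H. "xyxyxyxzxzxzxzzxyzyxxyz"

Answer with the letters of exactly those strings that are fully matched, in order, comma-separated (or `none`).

A, E, H

A → match
B → no match
C → no match
D → no match — must start with "x"
E → match
F → no match
G → no match
H → match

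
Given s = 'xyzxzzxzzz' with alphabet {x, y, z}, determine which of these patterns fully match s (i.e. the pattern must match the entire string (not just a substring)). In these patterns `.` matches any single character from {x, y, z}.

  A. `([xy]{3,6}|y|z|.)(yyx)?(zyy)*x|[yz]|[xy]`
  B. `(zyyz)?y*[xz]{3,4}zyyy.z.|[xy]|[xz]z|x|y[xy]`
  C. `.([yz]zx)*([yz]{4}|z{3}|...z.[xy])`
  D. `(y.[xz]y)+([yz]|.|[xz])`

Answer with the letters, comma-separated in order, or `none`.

C

A → no match
B → no match
C → match
D → no match — must start with 'y'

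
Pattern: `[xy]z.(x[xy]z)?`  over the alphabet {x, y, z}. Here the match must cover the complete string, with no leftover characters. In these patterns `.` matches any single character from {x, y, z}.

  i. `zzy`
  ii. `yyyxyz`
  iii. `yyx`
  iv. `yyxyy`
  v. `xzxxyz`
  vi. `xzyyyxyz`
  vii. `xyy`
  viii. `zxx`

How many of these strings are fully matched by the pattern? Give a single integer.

1

i → no match
ii → no match
iii → no match
iv → no match
v → match
vi → no match
vii → no match
viii → no match
Total matched: 1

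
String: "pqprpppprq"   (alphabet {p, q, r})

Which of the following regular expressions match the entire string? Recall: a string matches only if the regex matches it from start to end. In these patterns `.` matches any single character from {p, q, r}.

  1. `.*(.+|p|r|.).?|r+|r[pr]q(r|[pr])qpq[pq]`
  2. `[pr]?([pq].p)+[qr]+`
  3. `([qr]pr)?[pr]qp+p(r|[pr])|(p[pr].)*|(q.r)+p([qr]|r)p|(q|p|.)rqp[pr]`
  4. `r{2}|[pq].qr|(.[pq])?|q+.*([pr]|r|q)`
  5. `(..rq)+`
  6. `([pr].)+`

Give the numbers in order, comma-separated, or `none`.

1 → match
2 → no match
3 → no match
4 → no match
5 → no match
6 → match

1, 6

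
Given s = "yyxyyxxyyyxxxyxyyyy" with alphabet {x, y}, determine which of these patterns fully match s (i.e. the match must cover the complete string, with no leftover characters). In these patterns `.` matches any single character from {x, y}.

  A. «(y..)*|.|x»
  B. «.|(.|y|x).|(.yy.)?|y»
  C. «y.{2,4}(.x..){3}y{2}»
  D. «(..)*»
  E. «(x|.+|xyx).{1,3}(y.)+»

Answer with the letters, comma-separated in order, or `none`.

C, E

A → no match
B → no match
C → match
D → no match
E → match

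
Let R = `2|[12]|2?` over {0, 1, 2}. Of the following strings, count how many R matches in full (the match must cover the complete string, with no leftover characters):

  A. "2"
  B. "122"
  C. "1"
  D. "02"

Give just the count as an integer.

2

A. "2" → match
B. "122" → no match
C. "1" → match
D. "02" → no match
Total matched: 2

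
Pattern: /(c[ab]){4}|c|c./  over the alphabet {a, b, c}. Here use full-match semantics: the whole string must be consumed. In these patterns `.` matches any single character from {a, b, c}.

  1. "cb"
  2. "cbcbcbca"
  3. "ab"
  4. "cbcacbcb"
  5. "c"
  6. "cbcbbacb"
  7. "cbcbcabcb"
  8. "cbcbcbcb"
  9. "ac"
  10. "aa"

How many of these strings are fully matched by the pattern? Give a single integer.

5

1 → match
2 → match
3 → no match — must start with "c"
4 → match
5 → match
6 → no match
7 → no match
8 → match
9 → no match — must start with "c"
10 → no match — must start with "c"
Total matched: 5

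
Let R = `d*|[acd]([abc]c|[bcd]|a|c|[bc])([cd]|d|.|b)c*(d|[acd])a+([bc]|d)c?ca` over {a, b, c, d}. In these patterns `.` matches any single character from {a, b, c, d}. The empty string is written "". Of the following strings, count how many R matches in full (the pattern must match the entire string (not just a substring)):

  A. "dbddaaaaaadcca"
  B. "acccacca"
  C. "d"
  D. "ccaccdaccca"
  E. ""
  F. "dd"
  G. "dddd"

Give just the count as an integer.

A → match
B → match
C → match
D → match
E → match
F → match
G → match
Total matched: 7

7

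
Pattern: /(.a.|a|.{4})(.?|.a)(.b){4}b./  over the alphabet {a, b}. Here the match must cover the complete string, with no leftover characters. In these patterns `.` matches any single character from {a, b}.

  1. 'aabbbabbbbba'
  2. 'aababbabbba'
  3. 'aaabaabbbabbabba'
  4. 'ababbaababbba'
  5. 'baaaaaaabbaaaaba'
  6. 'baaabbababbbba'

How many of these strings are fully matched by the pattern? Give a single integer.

1. 'aabbbabbbbba' → no match
2. 'aababbabbba' → no match
3 → no match
4 → no match
5 → no match
6 → match
Total matched: 1

1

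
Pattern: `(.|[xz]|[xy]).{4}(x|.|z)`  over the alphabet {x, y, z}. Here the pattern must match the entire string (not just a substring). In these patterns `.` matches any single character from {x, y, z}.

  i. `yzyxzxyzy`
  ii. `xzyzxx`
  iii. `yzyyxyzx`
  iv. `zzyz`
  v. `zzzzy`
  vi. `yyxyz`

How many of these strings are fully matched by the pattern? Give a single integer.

i → no match
ii → match
iii → no match
iv → no match
v → no match
vi → no match
Total matched: 1

1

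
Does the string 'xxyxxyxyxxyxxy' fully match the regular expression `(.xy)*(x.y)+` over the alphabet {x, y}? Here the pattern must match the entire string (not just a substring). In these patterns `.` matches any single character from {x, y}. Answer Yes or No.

No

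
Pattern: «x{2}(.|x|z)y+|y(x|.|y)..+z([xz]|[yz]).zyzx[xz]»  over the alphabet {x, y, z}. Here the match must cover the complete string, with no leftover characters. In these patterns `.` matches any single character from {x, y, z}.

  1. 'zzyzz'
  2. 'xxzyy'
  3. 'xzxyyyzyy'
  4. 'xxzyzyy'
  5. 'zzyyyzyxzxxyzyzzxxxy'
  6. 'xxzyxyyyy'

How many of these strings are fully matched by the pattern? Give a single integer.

1

1 → no match
2 → match
3 → no match
4 → no match
5 → no match
6 → no match
Total matched: 1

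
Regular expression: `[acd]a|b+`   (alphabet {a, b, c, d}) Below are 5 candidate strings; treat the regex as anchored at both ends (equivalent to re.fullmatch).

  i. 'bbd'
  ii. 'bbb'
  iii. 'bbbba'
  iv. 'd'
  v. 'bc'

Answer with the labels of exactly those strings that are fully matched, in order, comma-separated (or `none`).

ii

i → no match
ii → match
iii → no match
iv → no match
v → no match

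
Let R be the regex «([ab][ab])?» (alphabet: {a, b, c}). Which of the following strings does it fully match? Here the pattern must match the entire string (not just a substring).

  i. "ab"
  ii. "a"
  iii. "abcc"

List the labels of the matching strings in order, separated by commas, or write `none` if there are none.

i. "ab" → match
ii. "a" → no match
iii. "abcc" → no match

i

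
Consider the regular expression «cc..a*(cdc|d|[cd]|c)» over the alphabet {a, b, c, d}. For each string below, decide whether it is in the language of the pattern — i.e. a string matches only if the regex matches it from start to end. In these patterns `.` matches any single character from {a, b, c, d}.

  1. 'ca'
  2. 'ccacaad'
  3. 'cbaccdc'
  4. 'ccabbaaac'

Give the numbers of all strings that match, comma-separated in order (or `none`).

2

1 → no match — must start with 'cc'
2 → match
3 → no match — must start with 'cc'
4 → no match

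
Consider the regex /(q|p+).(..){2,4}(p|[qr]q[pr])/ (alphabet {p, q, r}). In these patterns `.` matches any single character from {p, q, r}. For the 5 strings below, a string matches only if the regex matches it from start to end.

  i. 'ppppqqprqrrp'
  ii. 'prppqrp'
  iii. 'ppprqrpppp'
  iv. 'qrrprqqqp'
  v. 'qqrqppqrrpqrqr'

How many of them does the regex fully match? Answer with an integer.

4

i → match
ii → match
iii → match
iv → match
v → no match
Total matched: 4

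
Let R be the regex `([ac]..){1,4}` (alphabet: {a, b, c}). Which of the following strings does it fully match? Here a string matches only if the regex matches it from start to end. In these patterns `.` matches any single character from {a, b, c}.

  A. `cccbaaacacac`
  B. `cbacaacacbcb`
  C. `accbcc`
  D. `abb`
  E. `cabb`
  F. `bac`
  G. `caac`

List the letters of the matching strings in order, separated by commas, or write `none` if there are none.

D

A → no match
B → no match
C → no match
D → match
E → no match
F → no match
G → no match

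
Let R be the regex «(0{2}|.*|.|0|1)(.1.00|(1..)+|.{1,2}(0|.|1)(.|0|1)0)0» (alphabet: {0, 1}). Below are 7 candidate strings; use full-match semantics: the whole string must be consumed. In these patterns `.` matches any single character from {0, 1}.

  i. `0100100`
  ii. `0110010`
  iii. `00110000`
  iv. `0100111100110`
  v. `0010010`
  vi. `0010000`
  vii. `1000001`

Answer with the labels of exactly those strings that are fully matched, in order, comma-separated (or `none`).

i → match
ii → no match
iii → match
iv → no match
v → no match
vi → match
vii → no match — must end with `0`

i, iii, vi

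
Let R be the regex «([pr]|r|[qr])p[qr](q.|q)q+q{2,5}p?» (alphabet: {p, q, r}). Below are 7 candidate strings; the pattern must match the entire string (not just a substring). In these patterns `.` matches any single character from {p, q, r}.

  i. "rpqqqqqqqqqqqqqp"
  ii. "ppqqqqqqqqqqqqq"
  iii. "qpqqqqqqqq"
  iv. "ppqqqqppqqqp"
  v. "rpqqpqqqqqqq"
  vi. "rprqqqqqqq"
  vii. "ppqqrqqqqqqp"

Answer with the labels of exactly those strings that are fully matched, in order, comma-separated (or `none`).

i → match
ii → match
iii → match
iv → no match
v → match
vi → match
vii → match

i, ii, iii, v, vi, vii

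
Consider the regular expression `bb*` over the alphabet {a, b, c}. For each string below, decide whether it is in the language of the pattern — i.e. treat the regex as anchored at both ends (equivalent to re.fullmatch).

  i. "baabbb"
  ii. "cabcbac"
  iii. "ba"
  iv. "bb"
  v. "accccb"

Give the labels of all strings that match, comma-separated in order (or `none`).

i. "baabbb" → no match
ii. "cabcbac" → no match — must start with "b"
iii. "ba" → no match
iv. "bb" → match
v. "accccb" → no match — must start with "b"

iv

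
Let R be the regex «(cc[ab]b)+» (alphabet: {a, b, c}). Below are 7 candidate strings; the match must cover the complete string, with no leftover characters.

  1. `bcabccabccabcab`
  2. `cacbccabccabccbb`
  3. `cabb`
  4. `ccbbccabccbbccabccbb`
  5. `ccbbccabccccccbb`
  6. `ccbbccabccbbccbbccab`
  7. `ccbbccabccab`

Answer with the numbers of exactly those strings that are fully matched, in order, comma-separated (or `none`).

1 → no match — must start with `cc`
2 → no match — must start with `cc`
3 → no match — must start with `cc`
4 → match
5 → no match
6 → match
7 → match

4, 6, 7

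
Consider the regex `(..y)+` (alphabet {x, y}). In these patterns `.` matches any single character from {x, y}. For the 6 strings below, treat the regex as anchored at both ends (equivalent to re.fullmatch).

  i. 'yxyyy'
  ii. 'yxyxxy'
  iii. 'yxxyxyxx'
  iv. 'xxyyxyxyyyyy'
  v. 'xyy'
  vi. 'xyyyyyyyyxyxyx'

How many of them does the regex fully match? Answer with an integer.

3

i. 'yxyyy' → no match
ii. 'yxyxxy' → match
iii. 'yxxyxyxx' → no match — must end with 'y'
iv. 'xxyyxyxyyyyy' → match
v. 'xyy' → match
vi → no match — must end with 'y'
Total matched: 3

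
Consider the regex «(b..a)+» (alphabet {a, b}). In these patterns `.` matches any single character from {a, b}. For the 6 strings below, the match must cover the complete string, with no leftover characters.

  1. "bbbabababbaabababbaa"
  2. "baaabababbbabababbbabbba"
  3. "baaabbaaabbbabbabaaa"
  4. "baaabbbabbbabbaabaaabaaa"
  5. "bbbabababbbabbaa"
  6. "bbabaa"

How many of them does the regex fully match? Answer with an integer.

1 → match
2 → match
3 → no match
4 → match
5 → match
6. "bbabaa" → no match
Total matched: 4

4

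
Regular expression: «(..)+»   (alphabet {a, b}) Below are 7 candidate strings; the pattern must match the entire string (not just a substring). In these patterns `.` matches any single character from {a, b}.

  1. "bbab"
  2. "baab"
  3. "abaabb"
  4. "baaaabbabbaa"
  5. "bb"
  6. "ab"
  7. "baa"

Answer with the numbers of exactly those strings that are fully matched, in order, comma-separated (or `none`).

1 → match
2 → match
3 → match
4 → match
5 → match
6 → match
7 → no match

1, 2, 3, 4, 5, 6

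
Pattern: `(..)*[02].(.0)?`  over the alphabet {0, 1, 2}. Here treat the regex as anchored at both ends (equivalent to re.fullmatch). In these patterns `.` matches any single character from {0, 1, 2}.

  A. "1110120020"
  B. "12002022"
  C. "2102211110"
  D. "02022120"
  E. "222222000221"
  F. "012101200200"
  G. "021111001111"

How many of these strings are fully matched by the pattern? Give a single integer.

A → match
B → match
C → no match
D → match
E → match
F → match
G → no match
Total matched: 5

5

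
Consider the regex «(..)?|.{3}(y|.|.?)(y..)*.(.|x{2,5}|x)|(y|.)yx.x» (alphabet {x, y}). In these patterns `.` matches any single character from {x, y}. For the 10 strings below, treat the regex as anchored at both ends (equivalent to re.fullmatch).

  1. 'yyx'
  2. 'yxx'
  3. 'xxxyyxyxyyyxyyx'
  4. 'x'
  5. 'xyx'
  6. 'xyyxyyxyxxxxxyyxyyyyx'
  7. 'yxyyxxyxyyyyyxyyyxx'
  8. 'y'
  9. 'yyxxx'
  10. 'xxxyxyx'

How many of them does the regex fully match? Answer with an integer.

1. 'yyx' → no match
2. 'yxx' → no match
3 → no match
4. 'x' → no match
5. 'xyx' → no match
6 → no match
7 → no match
8. 'y' → no match
9. 'yyxxx' → match
10. 'xxxyxyx' → no match
Total matched: 1

1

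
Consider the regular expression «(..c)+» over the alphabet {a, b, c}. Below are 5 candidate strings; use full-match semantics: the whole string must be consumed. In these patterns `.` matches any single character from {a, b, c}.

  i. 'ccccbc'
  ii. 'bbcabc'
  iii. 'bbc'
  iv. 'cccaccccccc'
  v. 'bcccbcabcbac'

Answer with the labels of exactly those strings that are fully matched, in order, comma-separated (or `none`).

i → match
ii → match
iii → match
iv → no match
v → match

i, ii, iii, v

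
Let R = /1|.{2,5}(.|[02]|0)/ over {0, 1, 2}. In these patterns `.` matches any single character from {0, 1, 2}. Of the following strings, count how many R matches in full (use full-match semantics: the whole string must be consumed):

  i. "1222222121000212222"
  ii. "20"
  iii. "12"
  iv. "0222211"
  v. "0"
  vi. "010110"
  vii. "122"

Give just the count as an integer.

i → no match
ii. "20" → no match
iii. "12" → no match
iv. "0222211" → no match
v. "0" → no match
vi. "010110" → match
vii. "122" → match
Total matched: 2

2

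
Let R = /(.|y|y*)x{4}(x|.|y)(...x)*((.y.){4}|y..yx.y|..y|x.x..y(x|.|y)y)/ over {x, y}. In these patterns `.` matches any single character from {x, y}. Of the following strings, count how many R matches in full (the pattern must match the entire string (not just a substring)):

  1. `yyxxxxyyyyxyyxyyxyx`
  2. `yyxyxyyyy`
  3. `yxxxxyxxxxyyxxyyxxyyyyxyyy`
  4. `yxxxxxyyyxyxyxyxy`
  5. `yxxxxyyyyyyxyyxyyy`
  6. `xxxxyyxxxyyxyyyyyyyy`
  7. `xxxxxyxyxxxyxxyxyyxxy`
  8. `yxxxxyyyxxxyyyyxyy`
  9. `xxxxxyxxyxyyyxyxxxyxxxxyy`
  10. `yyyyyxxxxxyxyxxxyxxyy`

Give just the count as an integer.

1 → match
2 → no match
3 → match
4 → match
5 → match
6 → no match
7 → match
8 → no match
9 → match
10 → match
Total matched: 7

7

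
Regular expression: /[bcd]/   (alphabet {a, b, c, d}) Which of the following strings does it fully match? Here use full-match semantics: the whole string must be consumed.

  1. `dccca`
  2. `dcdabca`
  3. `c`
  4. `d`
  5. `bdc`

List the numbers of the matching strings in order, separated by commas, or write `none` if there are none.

3, 4

1 → no match
2 → no match
3 → match
4 → match
5 → no match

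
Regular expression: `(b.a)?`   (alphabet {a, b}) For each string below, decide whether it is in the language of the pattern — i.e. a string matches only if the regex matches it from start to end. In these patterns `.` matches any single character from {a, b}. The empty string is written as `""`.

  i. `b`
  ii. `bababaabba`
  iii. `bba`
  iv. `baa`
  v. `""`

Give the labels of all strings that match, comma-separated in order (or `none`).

i. `b` → no match
ii. `bababaabba` → no match
iii. `bba` → match
iv. `baa` → match
v. `""` → match

iii, iv, v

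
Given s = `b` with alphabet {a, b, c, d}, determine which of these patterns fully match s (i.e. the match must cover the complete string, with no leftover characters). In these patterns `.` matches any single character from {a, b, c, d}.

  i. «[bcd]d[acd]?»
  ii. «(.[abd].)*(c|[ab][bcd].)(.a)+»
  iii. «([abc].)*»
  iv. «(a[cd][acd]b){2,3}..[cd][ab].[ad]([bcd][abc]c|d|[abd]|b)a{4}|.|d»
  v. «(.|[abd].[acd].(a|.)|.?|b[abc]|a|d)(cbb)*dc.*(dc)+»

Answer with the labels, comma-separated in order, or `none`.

i → no match
ii → no match — must end with `a`
iii → no match
iv → match
v → no match — must end with `dc`

iv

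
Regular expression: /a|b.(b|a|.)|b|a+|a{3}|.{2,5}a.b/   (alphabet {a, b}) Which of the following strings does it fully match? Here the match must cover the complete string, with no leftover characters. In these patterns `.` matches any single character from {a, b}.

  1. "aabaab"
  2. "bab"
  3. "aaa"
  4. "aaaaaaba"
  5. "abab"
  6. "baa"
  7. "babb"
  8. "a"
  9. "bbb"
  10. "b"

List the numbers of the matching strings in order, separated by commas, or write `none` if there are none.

1, 2, 3, 6, 8, 9, 10

1 → match
2 → match
3 → match
4 → no match
5 → no match
6 → match
7 → no match
8 → match
9 → match
10 → match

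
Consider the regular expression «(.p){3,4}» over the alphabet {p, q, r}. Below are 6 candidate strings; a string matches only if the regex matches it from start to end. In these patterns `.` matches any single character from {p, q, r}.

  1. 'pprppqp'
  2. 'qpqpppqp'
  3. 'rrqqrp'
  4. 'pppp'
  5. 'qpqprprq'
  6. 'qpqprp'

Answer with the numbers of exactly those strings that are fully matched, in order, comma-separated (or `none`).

1 → no match
2 → match
3 → no match
4 → no match
5 → no match — must end with 'p'
6 → match

2, 6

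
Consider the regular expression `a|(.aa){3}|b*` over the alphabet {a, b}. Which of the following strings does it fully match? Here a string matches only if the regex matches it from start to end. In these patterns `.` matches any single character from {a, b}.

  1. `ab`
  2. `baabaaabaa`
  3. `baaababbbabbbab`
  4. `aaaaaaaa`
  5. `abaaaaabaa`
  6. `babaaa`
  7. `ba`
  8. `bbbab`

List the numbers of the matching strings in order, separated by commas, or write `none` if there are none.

none

1 → no match
2 → no match
3 → no match
4 → no match
5 → no match
6 → no match
7 → no match
8 → no match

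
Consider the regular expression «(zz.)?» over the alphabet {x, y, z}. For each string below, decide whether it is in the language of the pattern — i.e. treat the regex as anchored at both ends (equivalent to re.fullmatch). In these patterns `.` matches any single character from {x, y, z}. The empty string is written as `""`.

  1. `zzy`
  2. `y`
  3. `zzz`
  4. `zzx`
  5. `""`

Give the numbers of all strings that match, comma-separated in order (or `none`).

1 → match
2 → no match
3 → match
4 → match
5 → match

1, 3, 4, 5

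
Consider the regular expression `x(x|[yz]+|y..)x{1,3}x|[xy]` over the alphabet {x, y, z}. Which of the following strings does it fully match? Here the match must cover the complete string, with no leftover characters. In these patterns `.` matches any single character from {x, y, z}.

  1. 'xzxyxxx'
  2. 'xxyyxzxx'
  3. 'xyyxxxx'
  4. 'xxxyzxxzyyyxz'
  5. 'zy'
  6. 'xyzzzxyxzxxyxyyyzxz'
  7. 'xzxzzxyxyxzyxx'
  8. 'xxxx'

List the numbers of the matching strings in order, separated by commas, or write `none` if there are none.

1 → no match
2 → no match
3 → match
4 → no match
5 → no match
6 → no match
7 → no match
8 → match

3, 8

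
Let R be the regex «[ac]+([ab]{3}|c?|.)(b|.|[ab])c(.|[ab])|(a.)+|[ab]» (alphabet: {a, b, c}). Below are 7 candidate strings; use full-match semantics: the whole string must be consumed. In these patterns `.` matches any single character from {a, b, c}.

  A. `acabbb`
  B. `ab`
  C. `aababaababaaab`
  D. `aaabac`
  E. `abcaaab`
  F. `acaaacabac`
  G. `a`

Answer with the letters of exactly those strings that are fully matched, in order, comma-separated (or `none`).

A → no match
B → match
C → no match
D → match
E → no match
F → match
G → match

B, D, F, G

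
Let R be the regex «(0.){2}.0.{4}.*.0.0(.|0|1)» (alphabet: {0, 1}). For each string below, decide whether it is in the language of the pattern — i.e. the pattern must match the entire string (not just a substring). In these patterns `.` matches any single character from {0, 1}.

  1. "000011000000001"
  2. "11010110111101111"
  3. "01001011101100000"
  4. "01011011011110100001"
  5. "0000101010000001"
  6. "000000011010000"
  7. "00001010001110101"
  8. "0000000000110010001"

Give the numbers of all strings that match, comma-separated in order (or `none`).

3, 4, 5, 6, 7, 8

1 → no match
2 → no match — must start with "0"
3 → match
4 → match
5 → match
6 → match
7 → match
8 → match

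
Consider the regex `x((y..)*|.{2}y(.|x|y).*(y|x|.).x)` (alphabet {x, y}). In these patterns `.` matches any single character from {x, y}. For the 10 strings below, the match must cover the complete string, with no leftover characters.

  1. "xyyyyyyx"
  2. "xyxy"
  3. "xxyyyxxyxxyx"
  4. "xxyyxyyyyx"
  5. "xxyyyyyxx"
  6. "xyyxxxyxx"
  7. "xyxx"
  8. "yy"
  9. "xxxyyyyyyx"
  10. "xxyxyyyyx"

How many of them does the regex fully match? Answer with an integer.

7

1 → match
2 → match
3 → match
4 → match
5 → match
6 → no match
7 → match
8 → no match — must start with "x"
9 → match
10 → no match
Total matched: 7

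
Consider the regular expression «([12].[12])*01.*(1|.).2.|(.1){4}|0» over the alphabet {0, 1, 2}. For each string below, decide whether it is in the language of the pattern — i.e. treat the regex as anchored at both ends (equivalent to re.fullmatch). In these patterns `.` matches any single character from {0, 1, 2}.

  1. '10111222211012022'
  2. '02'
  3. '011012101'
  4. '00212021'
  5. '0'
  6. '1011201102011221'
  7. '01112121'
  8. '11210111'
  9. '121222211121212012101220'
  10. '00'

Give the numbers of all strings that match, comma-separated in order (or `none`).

1 → no match
2 → no match
3 → no match
4 → no match
5 → match
6 → no match
7 → match
8 → match
9 → match
10 → no match

5, 7, 8, 9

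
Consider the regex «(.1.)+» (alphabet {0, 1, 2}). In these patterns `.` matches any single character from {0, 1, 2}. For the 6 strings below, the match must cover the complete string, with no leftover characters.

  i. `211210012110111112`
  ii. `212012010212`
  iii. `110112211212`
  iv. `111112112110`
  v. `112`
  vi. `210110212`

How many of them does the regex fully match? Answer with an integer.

6

i → match
ii → match
iii → match
iv → match
v → match
vi → match
Total matched: 6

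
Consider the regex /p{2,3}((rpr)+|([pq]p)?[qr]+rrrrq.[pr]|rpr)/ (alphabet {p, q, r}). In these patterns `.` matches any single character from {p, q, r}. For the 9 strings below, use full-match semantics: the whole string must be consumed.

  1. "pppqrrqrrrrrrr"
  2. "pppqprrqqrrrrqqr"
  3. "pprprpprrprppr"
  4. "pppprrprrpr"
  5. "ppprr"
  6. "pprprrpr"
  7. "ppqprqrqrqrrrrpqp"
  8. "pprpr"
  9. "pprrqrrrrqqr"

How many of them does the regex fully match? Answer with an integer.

4

1 → no match
2 → match
3 → no match
4 → no match
5 → no match
6 → match
7 → no match
8 → match
9 → match
Total matched: 4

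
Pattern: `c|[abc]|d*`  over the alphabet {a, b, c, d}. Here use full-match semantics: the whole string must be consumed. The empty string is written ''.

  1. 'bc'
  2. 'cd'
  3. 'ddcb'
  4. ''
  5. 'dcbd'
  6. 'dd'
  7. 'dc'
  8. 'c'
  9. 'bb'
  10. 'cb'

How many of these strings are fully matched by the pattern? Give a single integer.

3

1 → no match
2 → no match
3 → no match
4 → match
5 → no match
6 → match
7 → no match
8 → match
9 → no match
10 → no match
Total matched: 3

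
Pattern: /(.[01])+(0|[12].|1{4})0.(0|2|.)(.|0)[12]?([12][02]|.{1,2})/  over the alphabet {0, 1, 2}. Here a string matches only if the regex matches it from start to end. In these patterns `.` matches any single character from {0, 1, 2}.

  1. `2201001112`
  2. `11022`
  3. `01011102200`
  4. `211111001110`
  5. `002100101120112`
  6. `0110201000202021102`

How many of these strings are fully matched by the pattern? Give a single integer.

2

1. `2201001112` → no match
2. `11022` → no match
3. `01011102200` → match
4. `211111001110` → match
5 → no match
6 → no match
Total matched: 2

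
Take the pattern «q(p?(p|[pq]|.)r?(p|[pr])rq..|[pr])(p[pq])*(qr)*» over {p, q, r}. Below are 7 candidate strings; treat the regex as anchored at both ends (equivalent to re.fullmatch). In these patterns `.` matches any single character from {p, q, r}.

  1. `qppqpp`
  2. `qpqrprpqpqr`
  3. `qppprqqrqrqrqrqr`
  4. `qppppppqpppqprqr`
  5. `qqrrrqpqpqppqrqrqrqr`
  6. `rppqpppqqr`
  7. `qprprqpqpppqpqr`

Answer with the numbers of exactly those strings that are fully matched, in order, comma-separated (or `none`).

1, 3, 5

1 → match
2 → no match
3 → match
4 → no match
5 → match
6 → no match — must start with `q`
7 → no match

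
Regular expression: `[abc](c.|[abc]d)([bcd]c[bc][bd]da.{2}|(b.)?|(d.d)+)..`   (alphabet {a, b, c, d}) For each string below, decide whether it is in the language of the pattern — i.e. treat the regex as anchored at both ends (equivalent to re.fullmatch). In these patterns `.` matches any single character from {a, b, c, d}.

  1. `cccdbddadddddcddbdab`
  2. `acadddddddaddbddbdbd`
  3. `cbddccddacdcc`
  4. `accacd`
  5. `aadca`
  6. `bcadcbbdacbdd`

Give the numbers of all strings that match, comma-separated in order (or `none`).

1, 2, 3, 5, 6

1 → match
2 → match
3 → match
4 → no match
5 → match
6 → match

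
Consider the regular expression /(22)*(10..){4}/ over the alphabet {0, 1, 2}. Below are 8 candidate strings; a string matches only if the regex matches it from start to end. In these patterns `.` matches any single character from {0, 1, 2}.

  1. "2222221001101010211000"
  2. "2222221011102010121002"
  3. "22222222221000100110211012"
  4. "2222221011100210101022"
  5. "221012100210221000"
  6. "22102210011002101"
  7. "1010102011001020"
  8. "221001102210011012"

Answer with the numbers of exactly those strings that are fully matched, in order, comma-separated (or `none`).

1, 2, 3, 4, 5, 8

1 → match
2 → match
3 → match
4 → match
5 → match
6 → no match
7 → no match
8 → match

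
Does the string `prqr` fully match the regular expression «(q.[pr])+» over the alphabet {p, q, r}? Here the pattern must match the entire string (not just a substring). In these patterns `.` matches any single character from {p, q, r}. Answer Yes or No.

Every match must start with `q`, but `prqr` does not.

No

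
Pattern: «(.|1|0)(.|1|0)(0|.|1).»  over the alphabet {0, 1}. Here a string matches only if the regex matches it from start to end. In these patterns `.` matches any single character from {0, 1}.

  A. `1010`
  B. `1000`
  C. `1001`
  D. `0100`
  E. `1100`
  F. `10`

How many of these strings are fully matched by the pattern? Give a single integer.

5

A → match
B → match
C → match
D → match
E → match
F → no match
Total matched: 5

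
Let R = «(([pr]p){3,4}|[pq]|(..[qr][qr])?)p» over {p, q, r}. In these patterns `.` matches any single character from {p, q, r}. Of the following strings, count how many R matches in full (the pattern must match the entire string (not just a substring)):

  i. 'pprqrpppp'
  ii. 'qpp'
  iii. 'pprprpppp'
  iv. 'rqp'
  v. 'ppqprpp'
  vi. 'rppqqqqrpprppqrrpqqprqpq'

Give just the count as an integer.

i. 'pprqrpppp' → no match
ii. 'qpp' → no match
iii. 'pprprpppp' → match
iv. 'rqp' → no match
v. 'ppqprpp' → no match
vi → no match — must end with 'p'
Total matched: 1

1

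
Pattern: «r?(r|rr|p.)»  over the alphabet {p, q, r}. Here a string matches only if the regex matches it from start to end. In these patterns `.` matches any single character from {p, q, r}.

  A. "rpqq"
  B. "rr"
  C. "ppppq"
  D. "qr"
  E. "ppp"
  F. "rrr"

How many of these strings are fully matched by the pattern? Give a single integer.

2

A → no match
B → match
C → no match
D → no match
E → no match
F → match
Total matched: 2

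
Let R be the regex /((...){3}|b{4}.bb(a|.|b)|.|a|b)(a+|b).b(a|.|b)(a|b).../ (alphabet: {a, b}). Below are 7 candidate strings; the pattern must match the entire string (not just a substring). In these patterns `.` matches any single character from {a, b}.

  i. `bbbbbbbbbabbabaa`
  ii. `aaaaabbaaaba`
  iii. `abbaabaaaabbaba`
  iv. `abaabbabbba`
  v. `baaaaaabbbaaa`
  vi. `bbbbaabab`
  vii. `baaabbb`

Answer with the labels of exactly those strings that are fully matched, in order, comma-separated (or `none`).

i → match
ii. `aaaaabbaaaba` → match
iii → no match
iv. `abaabbabbba` → no match
v → match
vi. `bbbbaabab` → match
vii. `baaabbb` → no match

i, ii, v, vi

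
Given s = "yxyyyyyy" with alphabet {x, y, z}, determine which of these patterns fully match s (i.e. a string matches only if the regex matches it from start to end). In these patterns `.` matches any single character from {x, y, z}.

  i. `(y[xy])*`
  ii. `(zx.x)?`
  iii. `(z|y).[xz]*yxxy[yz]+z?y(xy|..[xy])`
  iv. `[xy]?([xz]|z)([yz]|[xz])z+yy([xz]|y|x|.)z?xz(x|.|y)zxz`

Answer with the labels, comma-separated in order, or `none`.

i

i → match
ii → no match
iii → no match
iv → no match — must end with "zxz"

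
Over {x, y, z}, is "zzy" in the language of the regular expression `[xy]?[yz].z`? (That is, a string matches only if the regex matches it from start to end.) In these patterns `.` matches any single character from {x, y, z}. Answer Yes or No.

No

Every match must end with "z", but "zzy" does not.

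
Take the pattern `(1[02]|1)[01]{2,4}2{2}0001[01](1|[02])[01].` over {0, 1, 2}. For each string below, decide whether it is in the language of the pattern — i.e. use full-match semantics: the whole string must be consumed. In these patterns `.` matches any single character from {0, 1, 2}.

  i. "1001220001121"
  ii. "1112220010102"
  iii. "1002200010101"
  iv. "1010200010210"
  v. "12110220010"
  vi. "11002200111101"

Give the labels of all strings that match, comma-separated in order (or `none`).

i → no match
ii → no match
iii → match
iv → no match
v → no match
vi → no match

iii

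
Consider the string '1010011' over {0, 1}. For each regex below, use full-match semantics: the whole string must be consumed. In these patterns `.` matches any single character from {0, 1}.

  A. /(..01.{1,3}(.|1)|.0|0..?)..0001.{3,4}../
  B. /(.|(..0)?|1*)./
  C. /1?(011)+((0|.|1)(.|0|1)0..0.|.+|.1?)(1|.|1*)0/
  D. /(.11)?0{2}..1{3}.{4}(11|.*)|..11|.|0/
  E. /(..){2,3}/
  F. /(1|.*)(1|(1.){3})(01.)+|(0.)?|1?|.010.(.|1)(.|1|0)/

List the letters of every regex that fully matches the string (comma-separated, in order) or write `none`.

F

A → no match
B → no match
C → no match — must end with '0'
D → no match
E → no match
F → match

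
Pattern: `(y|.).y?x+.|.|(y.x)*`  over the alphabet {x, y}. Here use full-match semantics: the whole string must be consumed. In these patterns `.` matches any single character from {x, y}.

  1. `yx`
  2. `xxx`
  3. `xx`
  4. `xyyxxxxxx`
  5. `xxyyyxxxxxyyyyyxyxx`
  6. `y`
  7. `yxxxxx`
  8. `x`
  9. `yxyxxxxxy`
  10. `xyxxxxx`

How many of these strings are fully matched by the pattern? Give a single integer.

1 → no match
2 → no match
3 → no match
4 → match
5 → no match
6 → match
7 → match
8 → match
9 → match
10 → match
Total matched: 6

6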